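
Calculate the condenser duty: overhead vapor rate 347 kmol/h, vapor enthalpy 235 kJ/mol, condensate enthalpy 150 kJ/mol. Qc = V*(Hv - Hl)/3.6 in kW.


Qc = 347 * (235 - 150) / 3.6 = 347 * 85 / 3.6 = 8193

8193 kW


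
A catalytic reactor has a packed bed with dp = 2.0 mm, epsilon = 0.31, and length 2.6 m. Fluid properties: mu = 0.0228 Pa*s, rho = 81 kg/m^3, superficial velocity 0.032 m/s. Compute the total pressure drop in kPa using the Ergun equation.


dp = 2.0 mm = 0.002 m
Viscous term = 150*0.0228*0.032*(1-0.31)^2 / (0.002^2*0.31^3) = 437249
Inertial term = 1.75*81*0.032^2*(1-0.31) / (0.002*0.31^3) = 1680.96
dP/L = 437249 + 1680.96 = 438930 Pa/m
dP = 438930 * 2.6 / 1000 = 1141 kPa

1141 kPa


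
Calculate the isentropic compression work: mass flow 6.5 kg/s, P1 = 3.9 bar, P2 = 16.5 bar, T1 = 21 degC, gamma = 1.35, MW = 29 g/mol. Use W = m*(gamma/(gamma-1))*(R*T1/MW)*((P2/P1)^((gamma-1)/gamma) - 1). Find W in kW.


Isentropic work: W = m*(gamma/(gamma-1))*(R*T1/MW)*((P2/P1)^((gamma-1)/gamma) - 1)
T1 = 21 + 273.15 = 294.15 K
Pressure ratio = 16.5 / 3.9 = 4.23077
Exponent = (1.35 - 1)/1.35 = 0.259259
(P2/P1)^exp - 1 = 4.23077^0.259259 - 1 = 0.453466
W = 6.5 * 1.35 / 0.35 * 8.314 * 294.15 / 29 * 0.453466 = 958.7

958.7 kW


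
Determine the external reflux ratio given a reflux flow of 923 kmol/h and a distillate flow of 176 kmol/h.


Reflux ratio definition: R = L / D (liquid returned / distillate withdrawn)
L = 923 kmol/h, D = 176 kmol/h
R = 923 / 176 = 5.244

5.244


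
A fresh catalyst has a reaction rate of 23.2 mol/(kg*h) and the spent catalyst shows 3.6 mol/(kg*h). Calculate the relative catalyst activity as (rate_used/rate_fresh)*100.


Activity (%) = (rate_used / rate_fresh) * 100
rate_used = 3.6, rate_fresh = 23.2
= (3.6 / 23.2) * 100
= 0.1552 * 100 = 15.52

15.52 %


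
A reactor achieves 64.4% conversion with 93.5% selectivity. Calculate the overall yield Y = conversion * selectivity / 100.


Overall yield = conversion (%) * selectivity (%) / 100
Conversion = 64.4%, Selectivity = 93.5%
Y = 64.4 * 93.5 / 100
= 60.214 %

60.214 %


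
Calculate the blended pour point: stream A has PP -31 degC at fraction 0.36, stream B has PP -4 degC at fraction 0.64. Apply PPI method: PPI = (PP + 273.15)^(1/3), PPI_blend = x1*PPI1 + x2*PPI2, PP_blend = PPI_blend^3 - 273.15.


PPI_1 = (-31 + 273.15)^(1/3) = 6.232967
PPI_2 = (-4 + 273.15)^(1/3) = 6.456514
PPI_blend = 0.36 * 6.232967 + 0.64 * 6.456514 = 6.376037
PP_blend = 6.376037^3 - 273.15 = 259.2104 - 273.15 = -13.94

-13.94 degC


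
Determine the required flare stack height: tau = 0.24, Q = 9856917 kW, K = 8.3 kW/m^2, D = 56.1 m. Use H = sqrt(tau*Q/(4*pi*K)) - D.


tau*Q/(4*pi*K) = 0.24 * 9856917 / (4 * pi * 8.3) = 22681.1
sqrt(22681.1) = 150.602
H = 150.602 - 56.1 = 94.50

94.50 m


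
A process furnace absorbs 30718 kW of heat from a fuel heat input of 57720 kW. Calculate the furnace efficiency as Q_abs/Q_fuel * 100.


Furnace efficiency = Q_absorbed / Q_fuel * 100
= 30718 / 57720 * 100 = 53.22

53.22 %


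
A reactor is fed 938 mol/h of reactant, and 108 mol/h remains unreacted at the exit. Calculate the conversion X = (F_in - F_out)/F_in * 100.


X = (F_in - F_out) / F_in * 100
Moles reacted = 938 - 108 = 830
X = 830 / 938 * 100
= 0.8849 * 100
= 88.49 %

88.49 %


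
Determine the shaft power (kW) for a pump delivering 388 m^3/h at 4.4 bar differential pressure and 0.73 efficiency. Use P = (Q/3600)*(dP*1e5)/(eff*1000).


Q = 388 / 3600 = 0.107778 m^3/s
P = 0.107778 * (4.4 * 1e5) / 0.73 / 1000 = 64.96

64.96 kW


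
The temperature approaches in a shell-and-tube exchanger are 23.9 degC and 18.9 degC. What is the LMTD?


LMTD = (dT1 - dT2) / ln(dT1/dT2)
= (23.9 - 18.9) / ln(23.9 / 18.9) = 5 / 0.234717 = 21.30

21.30 degC


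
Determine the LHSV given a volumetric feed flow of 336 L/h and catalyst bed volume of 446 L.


LHSV = volumetric feed rate / catalyst volume
= 336 L/h / 446 L
= 0.7534 h^-1

0.7534 h^-1


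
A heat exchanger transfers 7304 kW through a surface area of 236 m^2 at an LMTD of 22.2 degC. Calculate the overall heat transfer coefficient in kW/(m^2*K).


From Q = U*A*LMTD, U = Q / (A * LMTD)
U = 7304 / (236 * 22.2) = 7304 / 5239.2 = 1.394

1.394 kW/(m^2*K)


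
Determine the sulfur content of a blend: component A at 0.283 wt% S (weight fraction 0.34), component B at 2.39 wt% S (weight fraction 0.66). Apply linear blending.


Linear sulfur blending: S_blend = x1*S1 + x2*S2
Contribution 1: 0.34 * 0.283 = 0.09622 wt%
Contribution 2: 0.66 * 2.39 = 1.5774 wt%
S_blend = 0.09622 + 1.5774 = 1.67362

1.67362 wt%


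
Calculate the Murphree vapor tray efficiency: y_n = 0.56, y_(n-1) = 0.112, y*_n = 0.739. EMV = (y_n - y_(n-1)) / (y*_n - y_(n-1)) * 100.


Murphree vapor efficiency: EMV = (y_n - y_(n-1)) / (y*_n - y_(n-1)) * 100
EMV = (0.56 - 0.112) / (0.739 - 0.112) * 100 = 0.448 / 0.627 * 100 = 71.45

71.45 %


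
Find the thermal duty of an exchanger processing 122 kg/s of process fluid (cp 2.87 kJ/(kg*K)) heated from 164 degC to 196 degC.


Q = m_dot * cp * delta_T
delta_T = 196 - 164 = 32 K
Q = 122 * 2.87 * 32
= 350.14 * 32
= 11204.48 kW

11204.48 kW


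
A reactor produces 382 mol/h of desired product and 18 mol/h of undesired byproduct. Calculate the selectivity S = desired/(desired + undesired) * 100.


Selectivity = desired / (desired + undesired) * 100
Total products = 382 + 18 = 400 mol/h
S = 382 / 400 * 100
= 0.9550 * 100
= 95.50 %

95.50 %


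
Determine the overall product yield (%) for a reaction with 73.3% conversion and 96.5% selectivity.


Overall yield = conversion (%) * selectivity (%) / 100
Conversion = 73.3%, Selectivity = 96.5%
Y = 73.3 * 96.5 / 100
= 70.7345 %

70.7345 %


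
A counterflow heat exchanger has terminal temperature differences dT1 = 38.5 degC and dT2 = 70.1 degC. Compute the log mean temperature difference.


LMTD = (dT1 - dT2) / ln(dT1/dT2)
= (38.5 - 70.1) / ln(38.5 / 70.1) = -31.6 / -0.599265 = 52.73

52.73 degC


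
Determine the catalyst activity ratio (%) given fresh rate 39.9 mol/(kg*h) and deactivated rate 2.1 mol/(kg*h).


Activity (%) = (rate_used / rate_fresh) * 100
rate_used = 2.1, rate_fresh = 39.9
= (2.1 / 39.9) * 100
= 0.05263 * 100 = 5.263

5.263 %


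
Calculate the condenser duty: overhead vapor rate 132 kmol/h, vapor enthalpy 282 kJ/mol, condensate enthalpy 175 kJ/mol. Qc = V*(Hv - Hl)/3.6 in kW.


Qc = 132 * (282 - 175) / 3.6 = 132 * 107 / 3.6 = 3923

3923 kW


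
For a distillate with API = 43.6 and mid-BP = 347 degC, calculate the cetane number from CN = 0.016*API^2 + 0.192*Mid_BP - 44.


CN = 0.016 * 43.6^2 + 0.192 * 347 - 44
CN = 30.41536 + 66.624 - 44 = 53.03936

53.03936


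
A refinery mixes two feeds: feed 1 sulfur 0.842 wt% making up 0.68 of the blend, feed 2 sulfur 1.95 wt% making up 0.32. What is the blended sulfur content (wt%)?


Linear sulfur blending: S_blend = x1*S1 + x2*S2
Contribution 1: 0.68 * 0.842 = 0.57256 wt%
Contribution 2: 0.32 * 1.95 = 0.624 wt%
S_blend = 0.57256 + 0.624 = 1.19656

1.19656 wt%


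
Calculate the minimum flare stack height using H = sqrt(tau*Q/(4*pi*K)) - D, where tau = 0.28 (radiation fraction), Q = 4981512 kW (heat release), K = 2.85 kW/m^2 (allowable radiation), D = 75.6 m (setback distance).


tau*Q/(4*pi*K) = 0.28 * 4981512 / (4 * pi * 2.85) = 38946.1
sqrt(38946.1) = 197.348
H = 197.348 - 75.6 = 121.7

121.7 m


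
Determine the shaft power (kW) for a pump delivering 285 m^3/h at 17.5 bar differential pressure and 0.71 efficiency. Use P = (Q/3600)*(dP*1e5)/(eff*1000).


Q = 285 / 3600 = 0.0791667 m^3/s
P = 0.0791667 * (17.5 * 1e5) / 0.71 / 1000 = 195.1

195.1 kW


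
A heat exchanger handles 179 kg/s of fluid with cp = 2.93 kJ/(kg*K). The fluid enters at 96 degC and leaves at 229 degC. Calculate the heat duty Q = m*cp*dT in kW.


Q = m_dot * cp * delta_T
delta_T = 229 - 96 = 133 K
Q = 179 * 2.93 * 133
= 524.47 * 133
= 69754.51 kW

69754.51 kW


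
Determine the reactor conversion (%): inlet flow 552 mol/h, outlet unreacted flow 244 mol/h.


X = (F_in - F_out) / F_in * 100
Moles reacted = 552 - 244 = 308
X = 308 / 552 * 100
= 0.5580 * 100
= 55.80 %

55.80 %


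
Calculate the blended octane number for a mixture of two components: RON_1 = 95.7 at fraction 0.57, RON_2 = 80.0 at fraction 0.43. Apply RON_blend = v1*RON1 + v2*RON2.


Linear blending: RON_blend = sum(vi * RONi)
Contribution 1: 0.57 * 95.7 = 54.549
Contribution 2: 0.43 * 80.0 = 34.4
RON_blend = 54.549 + 34.4 = 88.949

88.949


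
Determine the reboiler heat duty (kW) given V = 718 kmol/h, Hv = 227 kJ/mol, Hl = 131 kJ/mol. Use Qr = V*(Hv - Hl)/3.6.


Qr = 718 * (227 - 131) / 3.6 = 718 * 96 / 3.6 = 19150

19150 kW


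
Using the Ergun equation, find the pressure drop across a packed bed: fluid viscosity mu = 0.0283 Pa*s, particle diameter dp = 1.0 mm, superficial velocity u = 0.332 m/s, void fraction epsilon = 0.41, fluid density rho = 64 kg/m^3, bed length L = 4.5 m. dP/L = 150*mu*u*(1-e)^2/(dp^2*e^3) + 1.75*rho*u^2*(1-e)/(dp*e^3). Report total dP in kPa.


dp = 1.0 mm = 0.001 m
Viscous term = 150*0.0283*0.332*(1-0.41)^2 / (0.001^2*0.41^3) = 7118170
Inertial term = 1.75*64*0.332^2*(1-0.41) / (0.001*0.41^3) = 105680
dP/L = 7118170 + 105680 = 7223850 Pa/m
dP = 7223850 * 4.5 / 1000 = 32510 kPa

32510 kPa


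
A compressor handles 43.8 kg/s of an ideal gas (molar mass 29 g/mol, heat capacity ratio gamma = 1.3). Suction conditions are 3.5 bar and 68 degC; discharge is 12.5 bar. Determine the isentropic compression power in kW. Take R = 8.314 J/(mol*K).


Isentropic work: W = m*(gamma/(gamma-1))*(R*T1/MW)*((P2/P1)^((gamma-1)/gamma) - 1)
T1 = 68 + 273.15 = 341.15 K
Pressure ratio = 12.5 / 3.5 = 3.57143
Exponent = (1.3 - 1)/1.3 = 0.230769
(P2/P1)^exp - 1 = 3.57143^0.230769 - 1 = 0.341463
W = 43.8 * 1.3 / 0.3 * 8.314 * 341.15 / 29 * 0.341463 = 6339

6339 kW


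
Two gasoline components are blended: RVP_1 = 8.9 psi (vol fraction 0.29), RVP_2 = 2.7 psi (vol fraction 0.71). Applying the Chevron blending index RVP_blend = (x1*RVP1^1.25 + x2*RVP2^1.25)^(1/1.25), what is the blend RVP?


Chevron index: RVP_blend = (sum xi*RVPi^1.25)^(1/1.25)
RVP^1.25 terms: 0.29 * 8.9^1.25 + 0.71 * 2.7^1.25 = 6.91528
RVP_blend = 6.91528^(1/1.25) = 4.697

4.697 psi


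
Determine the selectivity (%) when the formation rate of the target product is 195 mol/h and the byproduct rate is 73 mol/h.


Selectivity = desired / (desired + undesired) * 100
Total products = 195 + 73 = 268 mol/h
S = 195 / 268 * 100
= 0.7276 * 100
= 72.76 %

72.76 %


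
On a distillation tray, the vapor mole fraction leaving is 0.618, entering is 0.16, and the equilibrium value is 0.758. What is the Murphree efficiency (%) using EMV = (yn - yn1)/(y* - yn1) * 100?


Murphree vapor efficiency: EMV = (y_n - y_(n-1)) / (y*_n - y_(n-1)) * 100
EMV = (0.618 - 0.16) / (0.758 - 0.16) * 100 = 0.458 / 0.598 * 100 = 76.59

76.59 %


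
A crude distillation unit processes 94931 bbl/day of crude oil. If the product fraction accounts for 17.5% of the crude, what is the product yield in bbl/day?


Crude throughput = 94931 bbl/day
Fraction yield = 17.5%
yield = throughput * fraction / 100
yield = 94931 * 17.5 / 100 = 16612.925

16612.925 bbl/day


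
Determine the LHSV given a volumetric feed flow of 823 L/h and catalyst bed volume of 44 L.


LHSV = volumetric feed rate / catalyst volume
= 823 L/h / 44 L
= 18.70 h^-1

18.70 h^-1


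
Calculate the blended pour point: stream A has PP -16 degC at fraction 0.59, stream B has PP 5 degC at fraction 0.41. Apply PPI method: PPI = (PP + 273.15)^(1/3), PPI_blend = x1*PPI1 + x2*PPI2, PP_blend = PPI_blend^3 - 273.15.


PPI_1 = (-16 + 273.15)^(1/3) = 6.359098
PPI_2 = (5 + 273.15)^(1/3) = 6.527693
PPI_blend = 0.59 * 6.359098 + 0.41 * 6.527693 = 6.428222
PP_blend = 6.428222^3 - 273.15 = 265.6272 - 273.15 = -7.52

-7.52 degC


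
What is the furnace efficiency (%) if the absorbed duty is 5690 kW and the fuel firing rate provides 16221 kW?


Furnace efficiency = Q_absorbed / Q_fuel * 100
= 5690 / 16221 * 100 = 35.08

35.08 %


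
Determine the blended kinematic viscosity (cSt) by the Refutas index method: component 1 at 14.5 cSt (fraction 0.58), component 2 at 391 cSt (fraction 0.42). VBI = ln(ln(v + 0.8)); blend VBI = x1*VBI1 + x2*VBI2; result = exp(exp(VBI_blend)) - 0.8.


Refutas method: VBN_i = 14.534*ln(ln(visc_i + 0.8)) + 10.975, blended linearly by mass fraction; since VBN is linear in VBI_i = ln(ln(visc_i + 0.8)) and the fractions sum to 1, blend VBI directly: visc = exp(exp(VBI_blend)) - 0.8
VBI_1 = ln(ln(14.5 + 0.8)) = 1.00351
VBI_2 = ln(ln(391 + 0.8)) = 1.78687
VBI_blend = 0.58 * 1.00351 + 0.42 * 1.78687 = 1.33252
visc_blend = exp(exp(1.33252)) - 0.8 = 43.48

43.48 cSt


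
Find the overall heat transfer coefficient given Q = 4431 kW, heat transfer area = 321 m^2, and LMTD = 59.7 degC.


From Q = U*A*LMTD, U = Q / (A * LMTD)
U = 4431 / (321 * 59.7) = 4431 / 19163.7 = 0.2312

0.2312 kW/(m^2*K)


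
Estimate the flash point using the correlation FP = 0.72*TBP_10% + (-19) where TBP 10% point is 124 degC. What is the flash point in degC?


FP = 0.72 * 124 + (-19) = 70.28

70.28 degC


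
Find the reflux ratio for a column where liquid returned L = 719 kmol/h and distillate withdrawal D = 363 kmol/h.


Reflux ratio definition: R = L / D (liquid returned / distillate withdrawn)
L = 719 kmol/h, D = 363 kmol/h
R = 719 / 363 = 1.981

1.981


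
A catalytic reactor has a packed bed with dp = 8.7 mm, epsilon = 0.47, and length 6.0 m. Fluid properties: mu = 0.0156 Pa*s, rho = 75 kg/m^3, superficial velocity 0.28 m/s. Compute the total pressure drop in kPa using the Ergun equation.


dp = 8.7 mm = 0.0087 m
Viscous term = 150*0.0156*0.28*(1-0.47)^2 / (0.0087^2*0.47^3) = 23420.4
Inertial term = 1.75*75*0.28^2*(1-0.47) / (0.0087*0.47^3) = 6037.8
dP/L = 23420.4 + 6037.8 = 29458.2 Pa/m
dP = 29458.2 * 6.0 / 1000 = 176.7 kPa

176.7 kPa


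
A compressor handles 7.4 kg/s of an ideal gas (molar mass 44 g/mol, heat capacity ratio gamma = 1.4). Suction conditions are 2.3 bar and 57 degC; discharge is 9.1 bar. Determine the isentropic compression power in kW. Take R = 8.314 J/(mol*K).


Isentropic work: W = m*(gamma/(gamma-1))*(R*T1/MW)*((P2/P1)^((gamma-1)/gamma) - 1)
T1 = 57 + 273.15 = 330.15 K
Pressure ratio = 9.1 / 2.3 = 3.95652
Exponent = (1.4 - 1)/1.4 = 0.285714
(P2/P1)^exp - 1 = 3.95652^0.285714 - 1 = 0.481361
W = 7.4 * 1.4 / 0.4 * 8.314 * 330.15 / 44 * 0.481361 = 777.7

777.7 kW


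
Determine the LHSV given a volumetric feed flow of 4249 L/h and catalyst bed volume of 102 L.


LHSV = volumetric feed rate / catalyst volume
= 4249 L/h / 102 L
= 41.66 h^-1

41.66 h^-1


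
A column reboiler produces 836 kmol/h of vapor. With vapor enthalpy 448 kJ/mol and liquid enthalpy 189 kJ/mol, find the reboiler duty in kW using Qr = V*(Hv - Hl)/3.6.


Qr = 836 * (448 - 189) / 3.6 = 836 * 259 / 3.6 = 60150

60150 kW


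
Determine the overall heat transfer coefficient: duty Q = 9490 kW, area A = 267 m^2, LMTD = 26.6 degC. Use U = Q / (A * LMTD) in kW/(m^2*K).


From Q = U*A*LMTD, U = Q / (A * LMTD)
U = 9490 / (267 * 26.6) = 9490 / 7102.2 = 1.336

1.336 kW/(m^2*K)


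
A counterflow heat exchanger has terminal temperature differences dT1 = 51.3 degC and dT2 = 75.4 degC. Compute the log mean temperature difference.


LMTD = (dT1 - dT2) / ln(dT1/dT2)
= (51.3 - 75.4) / ln(51.3 / 75.4) = -24.1 / -0.385117 = 62.58

62.58 degC


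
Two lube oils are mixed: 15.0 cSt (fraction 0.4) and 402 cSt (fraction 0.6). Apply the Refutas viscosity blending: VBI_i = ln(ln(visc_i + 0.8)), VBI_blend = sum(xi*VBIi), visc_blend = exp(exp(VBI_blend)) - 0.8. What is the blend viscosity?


Refutas method: VBN_i = 14.534*ln(ln(visc_i + 0.8)) + 10.975, blended linearly by mass fraction; since VBN is linear in VBI_i = ln(ln(visc_i + 0.8)) and the fractions sum to 1, blend VBI directly: visc = exp(exp(VBI_blend)) - 0.8
VBI_1 = ln(ln(15.0 + 0.8)) = 1.01523
VBI_2 = ln(ln(402 + 0.8)) = 1.7915
VBI_blend = 0.4 * 1.01523 + 0.6 * 1.7915 = 1.48099
visc_blend = exp(exp(1.48099)) - 0.8 = 80.43

80.43 cSt


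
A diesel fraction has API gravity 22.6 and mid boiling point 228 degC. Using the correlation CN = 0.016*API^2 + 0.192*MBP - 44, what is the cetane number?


CN = 0.016 * 22.6^2 + 0.192 * 228 - 44
CN = 8.17216 + 43.776 - 44 = 7.94816

7.94816


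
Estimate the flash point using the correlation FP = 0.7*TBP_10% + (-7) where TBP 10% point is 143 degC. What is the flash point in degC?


FP = 0.7 * 143 + (-7) = 93.1

93.1 degC


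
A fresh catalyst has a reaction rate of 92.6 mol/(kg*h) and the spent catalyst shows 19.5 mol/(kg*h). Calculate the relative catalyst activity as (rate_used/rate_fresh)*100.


Activity (%) = (rate_used / rate_fresh) * 100
rate_used = 19.5, rate_fresh = 92.6
= (19.5 / 92.6) * 100
= 0.2106 * 100 = 21.06

21.06 %


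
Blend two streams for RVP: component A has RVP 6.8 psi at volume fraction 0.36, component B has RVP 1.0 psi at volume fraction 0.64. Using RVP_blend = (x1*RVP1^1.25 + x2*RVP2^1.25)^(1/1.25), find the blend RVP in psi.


Chevron index: RVP_blend = (sum xi*RVPi^1.25)^(1/1.25)
RVP^1.25 terms: 0.36 * 6.8^1.25 + 0.64 * 1.0^1.25 = 4.59311
RVP_blend = 4.59311^(1/1.25) = 3.386

3.386 psi


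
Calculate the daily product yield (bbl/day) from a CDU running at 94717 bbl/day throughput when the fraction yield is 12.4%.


Crude throughput = 94717 bbl/day
Fraction yield = 12.4%
yield = throughput * fraction / 100
yield = 94717 * 12.4 / 100 = 11744.908

11744.908 bbl/day


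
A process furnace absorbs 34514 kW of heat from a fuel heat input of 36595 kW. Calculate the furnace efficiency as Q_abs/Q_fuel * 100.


Furnace efficiency = Q_absorbed / Q_fuel * 100
= 34514 / 36595 * 100 = 94.31

94.31 %


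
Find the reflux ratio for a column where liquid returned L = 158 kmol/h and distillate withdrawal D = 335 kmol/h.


Reflux ratio definition: R = L / D (liquid returned / distillate withdrawn)
L = 158 kmol/h, D = 335 kmol/h
R = 158 / 335 = 0.4716

0.4716


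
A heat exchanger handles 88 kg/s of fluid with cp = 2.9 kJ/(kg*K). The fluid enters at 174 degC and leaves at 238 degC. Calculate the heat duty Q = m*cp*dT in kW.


Q = m_dot * cp * delta_T
delta_T = 238 - 174 = 64 K
Q = 88 * 2.9 * 64
= 255.2 * 64
= 16332.8 kW

16332.8 kW


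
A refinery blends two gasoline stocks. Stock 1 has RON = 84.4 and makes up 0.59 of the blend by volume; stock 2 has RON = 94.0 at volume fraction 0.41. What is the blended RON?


Linear blending: RON_blend = sum(vi * RONi)
Contribution 1: 0.59 * 84.4 = 49.796
Contribution 2: 0.41 * 94.0 = 38.54
RON_blend = 49.796 + 38.54 = 88.336

88.336


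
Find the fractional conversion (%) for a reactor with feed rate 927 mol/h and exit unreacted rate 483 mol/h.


X = (F_in - F_out) / F_in * 100
Moles reacted = 927 - 483 = 444
X = 444 / 927 * 100
= 0.4790 * 100
= 47.90 %

47.90 %


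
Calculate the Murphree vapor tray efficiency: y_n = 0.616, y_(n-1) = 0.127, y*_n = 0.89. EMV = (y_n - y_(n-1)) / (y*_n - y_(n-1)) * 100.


Murphree vapor efficiency: EMV = (y_n - y_(n-1)) / (y*_n - y_(n-1)) * 100
EMV = (0.616 - 0.127) / (0.89 - 0.127) * 100 = 0.489 / 0.763 * 100 = 64.09

64.09 %


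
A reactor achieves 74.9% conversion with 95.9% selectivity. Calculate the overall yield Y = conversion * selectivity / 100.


Overall yield = conversion (%) * selectivity (%) / 100
Conversion = 74.9%, Selectivity = 95.9%
Y = 74.9 * 95.9 / 100
= 71.8291 %

71.8291 %


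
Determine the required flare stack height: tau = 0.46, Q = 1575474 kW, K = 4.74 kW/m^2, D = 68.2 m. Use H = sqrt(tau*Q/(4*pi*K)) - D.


tau*Q/(4*pi*K) = 0.46 * 1575474 / (4 * pi * 4.74) = 12166.9
sqrt(12166.9) = 110.304
H = 110.304 - 68.2 = 42.10

42.10 m


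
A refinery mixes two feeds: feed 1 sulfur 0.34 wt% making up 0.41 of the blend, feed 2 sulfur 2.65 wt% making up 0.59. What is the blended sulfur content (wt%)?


Linear sulfur blending: S_blend = x1*S1 + x2*S2
Contribution 1: 0.41 * 0.34 = 0.1394 wt%
Contribution 2: 0.59 * 2.65 = 1.5635 wt%
S_blend = 0.1394 + 1.5635 = 1.7029

1.7029 wt%


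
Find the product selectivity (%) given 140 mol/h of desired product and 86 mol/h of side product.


Selectivity = desired / (desired + undesired) * 100
Total products = 140 + 86 = 226 mol/h
S = 140 / 226 * 100
= 0.6195 * 100
= 61.95 %

61.95 %


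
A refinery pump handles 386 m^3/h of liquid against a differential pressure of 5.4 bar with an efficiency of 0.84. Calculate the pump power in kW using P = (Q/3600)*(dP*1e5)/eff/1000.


Q = 386 / 3600 = 0.107222 m^3/s
P = 0.107222 * (5.4 * 1e5) / 0.84 / 1000 = 68.93

68.93 kW


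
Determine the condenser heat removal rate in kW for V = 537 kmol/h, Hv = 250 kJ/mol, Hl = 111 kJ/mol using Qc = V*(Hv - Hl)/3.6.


Qc = 537 * (250 - 111) / 3.6 = 537 * 139 / 3.6 = 20730

20730 kW


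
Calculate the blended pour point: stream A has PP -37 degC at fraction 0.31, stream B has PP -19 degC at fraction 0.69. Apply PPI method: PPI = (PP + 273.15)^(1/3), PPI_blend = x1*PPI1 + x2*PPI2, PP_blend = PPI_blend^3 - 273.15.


PPI_1 = (-37 + 273.15)^(1/3) = 6.181056
PPI_2 = (-19 + 273.15)^(1/3) = 6.334272
PPI_blend = 0.31 * 6.181056 + 0.69 * 6.334272 = 6.286775
PP_blend = 6.286775^3 - 273.15 = 248.4756 - 273.15 = -24.67

-24.67 degC


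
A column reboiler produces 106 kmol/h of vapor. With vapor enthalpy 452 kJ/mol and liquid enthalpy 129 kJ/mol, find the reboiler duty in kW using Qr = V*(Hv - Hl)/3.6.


Qr = 106 * (452 - 129) / 3.6 = 106 * 323 / 3.6 = 9511

9511 kW


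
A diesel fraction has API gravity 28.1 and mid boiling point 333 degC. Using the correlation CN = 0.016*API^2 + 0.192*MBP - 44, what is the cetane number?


CN = 0.016 * 28.1^2 + 0.192 * 333 - 44
CN = 12.63376 + 63.936 - 44 = 32.56976

32.56976


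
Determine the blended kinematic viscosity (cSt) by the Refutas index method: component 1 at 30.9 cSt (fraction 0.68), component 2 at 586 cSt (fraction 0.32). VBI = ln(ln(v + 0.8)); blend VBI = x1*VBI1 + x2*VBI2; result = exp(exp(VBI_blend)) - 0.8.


Refutas method: VBN_i = 14.534*ln(ln(visc_i + 0.8)) + 10.975, blended linearly by mass fraction; since VBN is linear in VBI_i = ln(ln(visc_i + 0.8)) and the fractions sum to 1, blend VBI directly: visc = exp(exp(VBI_blend)) - 0.8
VBI_1 = ln(ln(30.9 + 0.8)) = 1.2402
VBI_2 = ln(ln(586 + 0.8)) = 1.85233
VBI_blend = 0.68 * 1.2402 + 0.32 * 1.85233 = 1.43608
visc_blend = exp(exp(1.43608)) - 0.8 = 66.17

66.17 cSt


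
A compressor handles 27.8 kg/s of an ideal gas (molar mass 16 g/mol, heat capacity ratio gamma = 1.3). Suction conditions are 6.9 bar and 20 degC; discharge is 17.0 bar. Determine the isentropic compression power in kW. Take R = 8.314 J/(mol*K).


Isentropic work: W = m*(gamma/(gamma-1))*(R*T1/MW)*((P2/P1)^((gamma-1)/gamma) - 1)
T1 = 20 + 273.15 = 293.15 K
Pressure ratio = 17.0 / 6.9 = 2.46377
Exponent = (1.3 - 1)/1.3 = 0.230769
(P2/P1)^exp - 1 = 2.46377^0.230769 - 1 = 0.231315
W = 27.8 * 1.3 / 0.3 * 8.314 * 293.15 / 16 * 0.231315 = 4245

4245 kW


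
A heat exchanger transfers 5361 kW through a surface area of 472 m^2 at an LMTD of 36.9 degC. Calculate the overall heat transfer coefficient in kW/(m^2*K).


From Q = U*A*LMTD, U = Q / (A * LMTD)
U = 5361 / (472 * 36.9) = 5361 / 17416.8 = 0.3078

0.3078 kW/(m^2*K)


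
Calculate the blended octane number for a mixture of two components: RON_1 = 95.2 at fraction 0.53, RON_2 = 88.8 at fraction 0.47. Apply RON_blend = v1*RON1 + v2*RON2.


Linear blending: RON_blend = sum(vi * RONi)
Contribution 1: 0.53 * 95.2 = 50.456
Contribution 2: 0.47 * 88.8 = 41.736
RON_blend = 50.456 + 41.736 = 92.192

92.192


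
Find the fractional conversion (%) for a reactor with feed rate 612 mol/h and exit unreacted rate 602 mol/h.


X = (F_in - F_out) / F_in * 100
Moles reacted = 612 - 602 = 10
X = 10 / 612 * 100
= 0.01634 * 100
= 1.634 %

1.634 %


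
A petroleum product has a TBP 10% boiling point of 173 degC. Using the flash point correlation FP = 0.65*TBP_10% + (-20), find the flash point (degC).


FP = 0.65 * 173 + (-20) = 92.45

92.45 degC


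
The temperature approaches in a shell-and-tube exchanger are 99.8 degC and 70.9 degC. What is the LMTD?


LMTD = (dT1 - dT2) / ln(dT1/dT2)
= (99.8 - 70.9) / ln(99.8 / 70.9) = 28.9 / 0.341898 = 84.53

84.53 degC


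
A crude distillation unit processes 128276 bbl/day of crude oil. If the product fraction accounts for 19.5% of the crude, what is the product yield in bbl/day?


Crude throughput = 128276 bbl/day
Fraction yield = 19.5%
yield = throughput * fraction / 100
yield = 128276 * 19.5 / 100 = 25013.82

25013.82 bbl/day


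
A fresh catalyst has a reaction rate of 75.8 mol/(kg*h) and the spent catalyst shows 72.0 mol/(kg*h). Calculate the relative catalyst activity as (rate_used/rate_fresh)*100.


Activity (%) = (rate_used / rate_fresh) * 100
rate_used = 72.0, rate_fresh = 75.8
= (72.0 / 75.8) * 100
= 0.9499 * 100 = 94.99

94.99 %


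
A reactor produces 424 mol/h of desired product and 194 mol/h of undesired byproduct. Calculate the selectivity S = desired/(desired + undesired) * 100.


Selectivity = desired / (desired + undesired) * 100
Total products = 424 + 194 = 618 mol/h
S = 424 / 618 * 100
= 0.6861 * 100
= 68.61 %

68.61 %


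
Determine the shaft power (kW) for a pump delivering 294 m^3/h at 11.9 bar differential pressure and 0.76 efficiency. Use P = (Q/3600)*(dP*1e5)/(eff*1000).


Q = 294 / 3600 = 0.0816667 m^3/s
P = 0.0816667 * (11.9 * 1e5) / 0.76 / 1000 = 127.9

127.9 kW


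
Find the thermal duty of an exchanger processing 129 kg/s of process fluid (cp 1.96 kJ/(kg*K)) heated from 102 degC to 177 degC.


Q = m_dot * cp * delta_T
delta_T = 177 - 102 = 75 K
Q = 129 * 1.96 * 75
= 252.84 * 75
= 18963 kW

18963 kW


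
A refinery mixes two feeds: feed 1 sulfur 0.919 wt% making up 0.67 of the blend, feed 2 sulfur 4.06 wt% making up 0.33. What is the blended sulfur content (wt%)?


Linear sulfur blending: S_blend = x1*S1 + x2*S2
Contribution 1: 0.67 * 0.919 = 0.61573 wt%
Contribution 2: 0.33 * 4.06 = 1.3398 wt%
S_blend = 0.61573 + 1.3398 = 1.95553

1.95553 wt%


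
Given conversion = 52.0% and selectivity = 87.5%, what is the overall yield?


Overall yield = conversion (%) * selectivity (%) / 100
Conversion = 52.0%, Selectivity = 87.5%
Y = 52.0 * 87.5 / 100
= 45.5 %

45.5 %


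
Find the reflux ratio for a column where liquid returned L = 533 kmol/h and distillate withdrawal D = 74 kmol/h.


Reflux ratio definition: R = L / D (liquid returned / distillate withdrawn)
L = 533 kmol/h, D = 74 kmol/h
R = 533 / 74 = 7.203

7.203


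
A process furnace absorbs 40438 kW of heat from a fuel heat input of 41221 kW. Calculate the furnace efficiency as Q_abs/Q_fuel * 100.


Furnace efficiency = Q_absorbed / Q_fuel * 100
= 40438 / 41221 * 100 = 98.10

98.10 %


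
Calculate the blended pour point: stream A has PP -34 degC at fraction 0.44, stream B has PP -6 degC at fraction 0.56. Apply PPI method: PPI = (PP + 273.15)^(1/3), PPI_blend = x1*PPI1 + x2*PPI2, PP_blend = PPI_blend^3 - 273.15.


PPI_1 = (-34 + 273.15)^(1/3) = 6.20712
PPI_2 = (-6 + 273.15)^(1/3) = 6.440482
PPI_blend = 0.44 * 6.20712 + 0.56 * 6.440482 = 6.337803
PP_blend = 6.337803^3 - 273.15 = 254.5753 - 273.15 = -18.57

-18.57 degC


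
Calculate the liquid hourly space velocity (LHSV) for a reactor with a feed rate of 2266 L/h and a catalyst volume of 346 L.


LHSV = volumetric feed rate / catalyst volume
= 2266 L/h / 346 L
= 6.549 h^-1

6.549 h^-1


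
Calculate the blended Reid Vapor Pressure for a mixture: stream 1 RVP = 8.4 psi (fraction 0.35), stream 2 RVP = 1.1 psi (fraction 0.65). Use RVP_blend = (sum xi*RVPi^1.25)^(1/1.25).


Chevron index: RVP_blend = (sum xi*RVPi^1.25)^(1/1.25)
RVP^1.25 terms: 0.35 * 8.4^1.25 + 0.65 * 1.1^1.25 = 5.73739
RVP_blend = 5.73739^(1/1.25) = 4.045

4.045 psi


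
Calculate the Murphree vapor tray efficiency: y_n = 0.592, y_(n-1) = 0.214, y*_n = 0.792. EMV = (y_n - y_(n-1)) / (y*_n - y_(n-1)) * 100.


Murphree vapor efficiency: EMV = (y_n - y_(n-1)) / (y*_n - y_(n-1)) * 100
EMV = (0.592 - 0.214) / (0.792 - 0.214) * 100 = 0.378 / 0.578 * 100 = 65.40

65.40 %


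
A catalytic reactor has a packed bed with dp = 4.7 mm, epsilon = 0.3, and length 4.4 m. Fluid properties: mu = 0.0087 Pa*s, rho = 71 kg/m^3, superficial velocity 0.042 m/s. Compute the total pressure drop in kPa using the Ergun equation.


dp = 4.7 mm = 0.0047 m
Viscous term = 150*0.0087*0.042*(1-0.3)^2 / (0.0047^2*0.3^3) = 45029.4
Inertial term = 1.75*71*0.042^2*(1-0.3) / (0.0047*0.3^3) = 1209.01
dP/L = 45029.4 + 1209.01 = 46238.4 Pa/m
dP = 46238.4 * 4.4 / 1000 = 203.4 kPa

203.4 kPa


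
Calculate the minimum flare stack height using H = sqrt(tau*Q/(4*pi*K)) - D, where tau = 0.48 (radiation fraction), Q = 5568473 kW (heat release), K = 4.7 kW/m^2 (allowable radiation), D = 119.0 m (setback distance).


tau*Q/(4*pi*K) = 0.48 * 5568473 / (4 * pi * 4.7) = 45255.3
sqrt(45255.3) = 212.733
H = 212.733 - 119.0 = 93.73

93.73 m


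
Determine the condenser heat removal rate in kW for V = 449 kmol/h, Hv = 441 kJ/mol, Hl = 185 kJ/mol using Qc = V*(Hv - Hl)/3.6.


Qc = 449 * (441 - 185) / 3.6 = 449 * 256 / 3.6 = 31930

31930 kW


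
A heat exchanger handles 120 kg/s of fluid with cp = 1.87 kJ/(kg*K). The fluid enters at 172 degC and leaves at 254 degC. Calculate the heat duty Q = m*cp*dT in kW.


Q = m_dot * cp * delta_T
delta_T = 254 - 172 = 82 K
Q = 120 * 1.87 * 82
= 224.4 * 82
= 18400.8 kW

18400.8 kW


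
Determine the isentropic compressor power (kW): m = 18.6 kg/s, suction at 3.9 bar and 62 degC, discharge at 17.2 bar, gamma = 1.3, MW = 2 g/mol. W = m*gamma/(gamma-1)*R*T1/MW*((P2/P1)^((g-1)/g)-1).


Isentropic work: W = m*(gamma/(gamma-1))*(R*T1/MW)*((P2/P1)^((gamma-1)/gamma) - 1)
T1 = 62 + 273.15 = 335.15 K
Pressure ratio = 17.2 / 3.9 = 4.41026
Exponent = (1.3 - 1)/1.3 = 0.230769
(P2/P1)^exp - 1 = 4.41026^0.230769 - 1 = 0.408388
W = 18.6 * 1.3 / 0.3 * 8.314 * 335.15 / 2 * 0.408388 = 45860

45860 kW


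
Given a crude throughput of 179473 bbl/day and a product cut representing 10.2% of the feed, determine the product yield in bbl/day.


Crude throughput = 179473 bbl/day
Fraction yield = 10.2%
yield = throughput * fraction / 100
yield = 179473 * 10.2 / 100 = 18306.246

18306.246 bbl/day


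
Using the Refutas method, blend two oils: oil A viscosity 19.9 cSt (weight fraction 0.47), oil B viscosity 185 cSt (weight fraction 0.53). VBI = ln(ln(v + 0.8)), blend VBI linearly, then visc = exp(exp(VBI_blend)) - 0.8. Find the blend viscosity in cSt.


Refutas method: VBN_i = 14.534*ln(ln(visc_i + 0.8)) + 10.975, blended linearly by mass fraction; since VBN is linear in VBI_i = ln(ln(visc_i + 0.8)) and the fractions sum to 1, blend VBI directly: visc = exp(exp(VBI_blend)) - 0.8
VBI_1 = ln(ln(19.9 + 0.8)) = 1.10861
VBI_2 = ln(ln(185 + 0.8)) = 1.65339
VBI_blend = 0.47 * 1.10861 + 0.53 * 1.65339 = 1.39734
visc_blend = exp(exp(1.39734)) - 0.8 = 56.28

56.28 cSt


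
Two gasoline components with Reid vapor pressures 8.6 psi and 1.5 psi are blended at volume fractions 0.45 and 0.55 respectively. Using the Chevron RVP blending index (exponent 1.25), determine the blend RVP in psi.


Chevron index: RVP_blend = (sum xi*RVPi^1.25)^(1/1.25)
RVP^1.25 terms: 0.45 * 8.6^1.25 + 0.55 * 1.5^1.25 = 7.5403
RVP_blend = 7.5403^(1/1.25) = 5.034

5.034 psi


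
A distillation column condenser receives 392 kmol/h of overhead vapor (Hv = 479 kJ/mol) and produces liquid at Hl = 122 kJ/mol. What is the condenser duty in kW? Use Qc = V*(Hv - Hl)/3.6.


Qc = 392 * (479 - 122) / 3.6 = 392 * 357 / 3.6 = 38870

38870 kW


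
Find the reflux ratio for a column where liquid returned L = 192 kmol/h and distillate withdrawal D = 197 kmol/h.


Reflux ratio definition: R = L / D (liquid returned / distillate withdrawn)
L = 192 kmol/h, D = 197 kmol/h
R = 192 / 197 = 0.9746

0.9746


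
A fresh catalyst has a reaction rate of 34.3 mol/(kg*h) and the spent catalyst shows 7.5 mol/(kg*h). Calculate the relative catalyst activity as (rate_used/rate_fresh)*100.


Activity (%) = (rate_used / rate_fresh) * 100
rate_used = 7.5, rate_fresh = 34.3
= (7.5 / 34.3) * 100
= 0.2187 * 100 = 21.87

21.87 %


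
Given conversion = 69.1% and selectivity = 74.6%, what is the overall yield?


Overall yield = conversion (%) * selectivity (%) / 100
Conversion = 69.1%, Selectivity = 74.6%
Y = 69.1 * 74.6 / 100
= 51.5486 %

51.5486 %


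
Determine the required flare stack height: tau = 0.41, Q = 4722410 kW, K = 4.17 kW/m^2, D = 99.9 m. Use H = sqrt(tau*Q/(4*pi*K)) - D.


tau*Q/(4*pi*K) = 0.41 * 4722410 / (4 * pi * 4.17) = 36948.9
sqrt(36948.9) = 192.221
H = 192.221 - 99.9 = 92.32

92.32 m


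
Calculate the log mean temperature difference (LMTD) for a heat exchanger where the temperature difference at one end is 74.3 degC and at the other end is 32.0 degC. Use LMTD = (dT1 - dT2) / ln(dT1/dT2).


LMTD = (dT1 - dT2) / ln(dT1/dT2)
= (74.3 - 32.0) / ln(74.3 / 32.0) = 42.3 / 0.842375 = 50.22

50.22 degC


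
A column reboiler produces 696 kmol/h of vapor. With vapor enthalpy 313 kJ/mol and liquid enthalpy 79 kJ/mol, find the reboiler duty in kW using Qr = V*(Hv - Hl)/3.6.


Qr = 696 * (313 - 79) / 3.6 = 696 * 234 / 3.6 = 45240

45240 kW


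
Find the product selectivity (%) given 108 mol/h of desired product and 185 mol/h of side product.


Selectivity = desired / (desired + undesired) * 100
Total products = 108 + 185 = 293 mol/h
S = 108 / 293 * 100
= 0.3686 * 100
= 36.86 %

36.86 %


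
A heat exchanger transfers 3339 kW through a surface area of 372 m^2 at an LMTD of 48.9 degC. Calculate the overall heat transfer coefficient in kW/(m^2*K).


From Q = U*A*LMTD, U = Q / (A * LMTD)
U = 3339 / (372 * 48.9) = 3339 / 18190.8 = 0.1836

0.1836 kW/(m^2*K)


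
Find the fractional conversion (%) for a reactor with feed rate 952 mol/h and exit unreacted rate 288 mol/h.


X = (F_in - F_out) / F_in * 100
Moles reacted = 952 - 288 = 664
X = 664 / 952 * 100
= 0.6975 * 100
= 69.75 %

69.75 %


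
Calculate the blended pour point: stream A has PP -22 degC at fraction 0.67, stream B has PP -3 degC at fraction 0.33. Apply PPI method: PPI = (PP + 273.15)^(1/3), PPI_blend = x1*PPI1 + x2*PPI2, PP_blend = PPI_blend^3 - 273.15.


PPI_1 = (-22 + 273.15)^(1/3) = 6.30925
PPI_2 = (-3 + 273.15)^(1/3) = 6.464501
PPI_blend = 0.67 * 6.30925 + 0.33 * 6.464501 = 6.360483
PP_blend = 6.360483^3 - 273.15 = 257.3181 - 273.15 = -15.83

-15.83 degC


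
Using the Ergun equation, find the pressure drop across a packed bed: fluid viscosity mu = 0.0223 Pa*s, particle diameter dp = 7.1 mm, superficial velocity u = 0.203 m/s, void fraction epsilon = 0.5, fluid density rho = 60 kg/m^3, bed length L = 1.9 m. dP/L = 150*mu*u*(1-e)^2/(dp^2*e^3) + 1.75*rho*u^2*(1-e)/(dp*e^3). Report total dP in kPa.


dp = 7.1 mm = 0.0071 m
Viscous term = 150*0.0223*0.203*(1-0.5)^2 / (0.0071^2*0.5^3) = 26940.5
Inertial term = 1.75*60*0.203^2*(1-0.5) / (0.0071*0.5^3) = 2437.72
dP/L = 26940.5 + 2437.72 = 29378.2 Pa/m
dP = 29378.2 * 1.9 / 1000 = 55.82 kPa

55.82 kPa


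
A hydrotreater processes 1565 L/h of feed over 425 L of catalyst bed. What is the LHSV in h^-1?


LHSV = volumetric feed rate / catalyst volume
= 1565 L/h / 425 L
= 3.682 h^-1

3.682 h^-1


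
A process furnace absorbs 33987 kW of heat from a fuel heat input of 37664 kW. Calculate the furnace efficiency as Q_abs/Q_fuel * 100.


Furnace efficiency = Q_absorbed / Q_fuel * 100
= 33987 / 37664 * 100 = 90.24

90.24 %


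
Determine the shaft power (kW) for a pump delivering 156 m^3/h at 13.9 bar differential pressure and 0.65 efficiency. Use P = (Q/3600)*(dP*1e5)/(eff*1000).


Q = 156 / 3600 = 0.0433333 m^3/s
P = 0.0433333 * (13.9 * 1e5) / 0.65 / 1000 = 92.67

92.67 kW


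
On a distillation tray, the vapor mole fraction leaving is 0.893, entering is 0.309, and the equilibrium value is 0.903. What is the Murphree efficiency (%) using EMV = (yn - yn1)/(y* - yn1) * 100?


Murphree vapor efficiency: EMV = (y_n - y_(n-1)) / (y*_n - y_(n-1)) * 100
EMV = (0.893 - 0.309) / (0.903 - 0.309) * 100 = 0.584 / 0.594 * 100 = 98.32

98.32 %


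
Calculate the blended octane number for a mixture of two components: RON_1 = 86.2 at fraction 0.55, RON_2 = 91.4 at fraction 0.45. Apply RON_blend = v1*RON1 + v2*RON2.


Linear blending: RON_blend = sum(vi * RONi)
Contribution 1: 0.55 * 86.2 = 47.41
Contribution 2: 0.45 * 91.4 = 41.13
RON_blend = 47.41 + 41.13 = 88.54

88.54


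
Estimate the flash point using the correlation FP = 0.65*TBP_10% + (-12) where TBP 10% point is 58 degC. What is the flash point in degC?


FP = 0.65 * 58 + (-12) = 25.7

25.7 degC


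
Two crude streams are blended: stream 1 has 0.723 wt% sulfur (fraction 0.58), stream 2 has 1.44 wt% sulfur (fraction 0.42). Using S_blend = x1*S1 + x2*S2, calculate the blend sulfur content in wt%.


Linear sulfur blending: S_blend = x1*S1 + x2*S2
Contribution 1: 0.58 * 0.723 = 0.41934 wt%
Contribution 2: 0.42 * 1.44 = 0.6048 wt%
S_blend = 0.41934 + 0.6048 = 1.02414

1.02414 wt%


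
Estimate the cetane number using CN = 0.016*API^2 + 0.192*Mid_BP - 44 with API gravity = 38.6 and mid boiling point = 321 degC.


CN = 0.016 * 38.6^2 + 0.192 * 321 - 44
CN = 23.83936 + 61.632 - 44 = 41.47136

41.47136


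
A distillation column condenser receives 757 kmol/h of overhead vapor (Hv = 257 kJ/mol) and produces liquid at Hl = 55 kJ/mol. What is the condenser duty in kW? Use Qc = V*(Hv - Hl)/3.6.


Qc = 757 * (257 - 55) / 3.6 = 757 * 202 / 3.6 = 42480

42480 kW


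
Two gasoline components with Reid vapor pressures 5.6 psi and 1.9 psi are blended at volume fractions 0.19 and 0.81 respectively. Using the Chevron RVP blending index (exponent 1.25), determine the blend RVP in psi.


Chevron index: RVP_blend = (sum xi*RVPi^1.25)^(1/1.25)
RVP^1.25 terms: 0.19 * 5.6^1.25 + 0.81 * 1.9^1.25 = 3.44364
RVP_blend = 3.44364^(1/1.25) = 2.689

2.689 psi


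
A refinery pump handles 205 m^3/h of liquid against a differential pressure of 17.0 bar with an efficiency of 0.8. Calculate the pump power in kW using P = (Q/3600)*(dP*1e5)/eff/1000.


Q = 205 / 3600 = 0.0569444 m^3/s
P = 0.0569444 * (17.0 * 1e5) / 0.8 / 1000 = 121.0

121.0 kW


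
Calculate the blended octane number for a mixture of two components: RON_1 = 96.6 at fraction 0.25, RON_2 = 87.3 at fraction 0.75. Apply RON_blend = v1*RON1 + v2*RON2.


Linear blending: RON_blend = sum(vi * RONi)
Contribution 1: 0.25 * 96.6 = 24.15
Contribution 2: 0.75 * 87.3 = 65.475
RON_blend = 24.15 + 65.475 = 89.625

89.625


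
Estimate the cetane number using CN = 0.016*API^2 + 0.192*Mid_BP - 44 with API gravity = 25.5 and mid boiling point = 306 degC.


CN = 0.016 * 25.5^2 + 0.192 * 306 - 44
CN = 10.404 + 58.752 - 44 = 25.156

25.156


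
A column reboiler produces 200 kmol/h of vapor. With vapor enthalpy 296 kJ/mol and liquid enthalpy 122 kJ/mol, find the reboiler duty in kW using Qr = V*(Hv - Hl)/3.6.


Qr = 200 * (296 - 122) / 3.6 = 200 * 174 / 3.6 = 9667

9667 kW


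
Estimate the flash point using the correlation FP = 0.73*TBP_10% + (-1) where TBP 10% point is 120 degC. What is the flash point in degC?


FP = 0.73 * 120 + (-1) = 86.6

86.6 degC


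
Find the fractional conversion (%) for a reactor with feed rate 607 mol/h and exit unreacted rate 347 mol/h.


X = (F_in - F_out) / F_in * 100
Moles reacted = 607 - 347 = 260
X = 260 / 607 * 100
= 0.4283 * 100
= 42.83 %

42.83 %


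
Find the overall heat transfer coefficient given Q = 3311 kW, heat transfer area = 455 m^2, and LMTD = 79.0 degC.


From Q = U*A*LMTD, U = Q / (A * LMTD)
U = 3311 / (455 * 79.0) = 3311 / 35945 = 0.09211

0.09211 kW/(m^2*K)


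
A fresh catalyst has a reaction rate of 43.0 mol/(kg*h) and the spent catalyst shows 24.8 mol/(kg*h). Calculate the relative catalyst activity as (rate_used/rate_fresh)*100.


Activity (%) = (rate_used / rate_fresh) * 100
rate_used = 24.8, rate_fresh = 43.0
= (24.8 / 43.0) * 100
= 0.5767 * 100 = 57.67

57.67 %
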